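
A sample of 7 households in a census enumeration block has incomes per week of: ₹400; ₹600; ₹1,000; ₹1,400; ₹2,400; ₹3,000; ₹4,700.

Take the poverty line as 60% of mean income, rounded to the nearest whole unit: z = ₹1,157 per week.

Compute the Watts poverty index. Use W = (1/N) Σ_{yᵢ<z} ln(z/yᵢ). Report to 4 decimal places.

Poor units: ₹400, ₹600, ₹1,000 (q = 3 of N = 7).
Log gaps: ln(1157/400) = 1.0621; ln(1157/600) = 0.6567; ln(1157/1000) = 0.1458.
W = 1.864608 / 7 = 0.2664.

0.2664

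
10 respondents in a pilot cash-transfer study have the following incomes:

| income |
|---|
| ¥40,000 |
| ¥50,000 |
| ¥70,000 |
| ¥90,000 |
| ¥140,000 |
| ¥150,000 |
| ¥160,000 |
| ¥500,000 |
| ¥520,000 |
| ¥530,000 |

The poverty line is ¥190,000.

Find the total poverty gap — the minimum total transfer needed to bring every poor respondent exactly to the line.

Incomes under z: ¥40,000, ¥50,000, ¥70,000, ¥90,000, ¥140,000, ¥150,000, ¥160,000 (q = 7 of N = 10).
Individual gaps: 190000−40000 = 150000; 190000−50000 = 140000; 190000−70000 = 120000; 190000−90000 = 100000; 190000−140000 = 50000; 190000−150000 = 40000; 190000−160000 = 30000.
Aggregate gap = ¥630,000.

¥630,000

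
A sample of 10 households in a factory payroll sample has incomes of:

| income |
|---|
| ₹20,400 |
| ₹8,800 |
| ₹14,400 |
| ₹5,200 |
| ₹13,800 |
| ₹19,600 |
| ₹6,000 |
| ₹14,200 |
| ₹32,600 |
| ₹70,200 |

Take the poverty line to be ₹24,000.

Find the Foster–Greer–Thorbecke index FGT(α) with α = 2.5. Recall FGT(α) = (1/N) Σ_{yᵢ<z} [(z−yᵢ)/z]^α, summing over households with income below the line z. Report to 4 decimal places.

Below the line: ₹5,200, ₹6,000, ₹8,800, ₹13,800, ₹14,200, ₹14,400, ₹19,600, ₹20,400 (q = 8 of N = 10).
Gap ratios (z−y)/z: (24000−5200)/24000 = 0.7833; (24000−6000)/24000 = 0.7500; (24000−8800)/24000 = 0.6333; (24000−13800)/24000 = 0.4250; (24000−14200)/24000 = 0.4083; (24000−14400)/24000 = 0.4000; (24000−19600)/24000 = 0.1833; (24000−20400)/24000 = 0.1500.
Raised to α = 2.5: 0.54308; 0.48714; 0.31921; 0.11775; 0.10655; 0.10119; 0.01439; 0.00871.
Sum = 1.698033; FGT(2.5) = 1.698033 / 10 = 0.1698.

0.1698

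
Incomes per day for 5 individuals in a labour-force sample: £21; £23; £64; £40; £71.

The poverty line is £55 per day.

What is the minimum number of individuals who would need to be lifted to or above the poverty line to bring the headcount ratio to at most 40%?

1

Currently q = 3 of N = 5 are below the line (H = 0.600).
A headcount ratio of at most 40% allows at most ⌊0.40 × 5⌋ = 2 poor individuals.
So at least 3 − 2 = 1 must be lifted.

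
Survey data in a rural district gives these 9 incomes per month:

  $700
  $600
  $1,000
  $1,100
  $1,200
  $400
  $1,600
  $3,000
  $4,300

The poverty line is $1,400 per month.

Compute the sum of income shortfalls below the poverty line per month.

Incomes under z: $400, $600, $700, $1,000, $1,100, $1,200 (q = 6 of N = 9).
Individual gaps: 1400−400 = 1000; 1400−600 = 800; 1400−700 = 700; 1400−1000 = 400; 1400−1100 = 300; 1400−1200 = 200.
Aggregate gap = $3,400.

$3,400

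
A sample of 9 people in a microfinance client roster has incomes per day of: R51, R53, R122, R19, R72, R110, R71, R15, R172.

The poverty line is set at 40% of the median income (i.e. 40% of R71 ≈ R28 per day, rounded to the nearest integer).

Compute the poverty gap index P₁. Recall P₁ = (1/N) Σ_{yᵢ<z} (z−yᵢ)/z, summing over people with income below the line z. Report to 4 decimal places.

0.0873

Below the line: R15, R19 (q = 2 of N = 9).
Shortfall ratios: (28−15)/28 = 0.4643; (28−19)/28 = 0.3214.
Σ = 0.785714. Dividing by the full population N = 9 gives P₁ = 0.0873.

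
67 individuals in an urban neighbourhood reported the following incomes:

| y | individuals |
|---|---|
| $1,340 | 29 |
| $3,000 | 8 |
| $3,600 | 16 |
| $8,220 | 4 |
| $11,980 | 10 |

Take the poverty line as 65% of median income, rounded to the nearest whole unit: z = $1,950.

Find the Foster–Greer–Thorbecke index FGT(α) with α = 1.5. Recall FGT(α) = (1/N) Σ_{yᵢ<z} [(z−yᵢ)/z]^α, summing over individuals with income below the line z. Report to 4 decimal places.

Incomes under z: 29×$1,340 (q = 29 of N = 67).
Gap ratios (z−y)/z: (1950−1340)/1950 = 0.3128 (×29).
Raised to α = 1.5: 0.17496 (×29).
Sum = 5.073887; FGT(1.5) = 5.073887 / 67 = 0.0757.

0.0757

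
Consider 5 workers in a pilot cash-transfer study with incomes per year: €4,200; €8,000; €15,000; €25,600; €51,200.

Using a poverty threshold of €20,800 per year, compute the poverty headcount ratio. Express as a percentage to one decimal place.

3 of the 5 workers have income below €20,800.
H = 3/5 = 60.0%.

60.0%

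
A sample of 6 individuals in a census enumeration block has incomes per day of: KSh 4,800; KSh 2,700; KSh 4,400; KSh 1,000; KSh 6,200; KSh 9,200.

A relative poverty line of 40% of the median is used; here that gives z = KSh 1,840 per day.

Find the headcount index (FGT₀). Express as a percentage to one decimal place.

16.7%

1 of the 6 individuals have income below KSh 1,840.
H = 1/6 = 16.7%.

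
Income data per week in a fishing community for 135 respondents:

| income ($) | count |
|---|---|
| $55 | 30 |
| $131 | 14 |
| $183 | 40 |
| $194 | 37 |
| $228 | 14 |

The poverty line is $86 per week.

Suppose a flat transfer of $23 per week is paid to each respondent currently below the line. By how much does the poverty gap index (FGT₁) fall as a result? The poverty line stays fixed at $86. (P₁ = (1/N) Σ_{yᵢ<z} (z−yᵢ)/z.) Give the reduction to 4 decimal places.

0.0594

Before: below the line — 30×$55; poverty gap index (FGT₁) = 0.080103.
After the $23 transfer: below the line — 30×$78; poverty gap index (FGT₁) = 0.020672.
Reduction = 0.080103 − 0.020672 = 0.0594.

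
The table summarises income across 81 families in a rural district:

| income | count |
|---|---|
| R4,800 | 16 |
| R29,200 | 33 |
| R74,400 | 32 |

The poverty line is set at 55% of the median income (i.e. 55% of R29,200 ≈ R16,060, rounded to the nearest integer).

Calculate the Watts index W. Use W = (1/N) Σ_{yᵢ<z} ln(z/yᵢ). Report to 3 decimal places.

0.239

Below z: 16×R4,800 (q = 16 of N = 81).
ln(z/y) terms: ln(16060/4800) = 1.2077 (×16).
W = 19.323453 / 81 = 0.239.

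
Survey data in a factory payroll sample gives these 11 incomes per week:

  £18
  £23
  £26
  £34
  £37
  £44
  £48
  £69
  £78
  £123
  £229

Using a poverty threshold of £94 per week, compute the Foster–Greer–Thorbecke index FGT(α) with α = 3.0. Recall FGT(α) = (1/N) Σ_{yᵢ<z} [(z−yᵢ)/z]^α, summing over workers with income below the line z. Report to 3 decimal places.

Incomes under z: £18, £23, £26, £34, £37, £44, £48, £69, £78 (q = 9 of N = 11).
Gap ratios (z−y)/z: (94−18)/94 = 0.8085; (94−23)/94 = 0.7553; (94−26)/94 = 0.7234; (94−34)/94 = 0.6383; (94−37)/94 = 0.6064; (94−44)/94 = 0.5319; (94−48)/94 = 0.4894; (94−69)/94 = 0.2660; (94−78)/94 = 0.1702.
Raised to α = 3.0: 0.52851; 0.43091; 0.37857; 0.26006; 0.22297; 0.15050; 0.11719; 0.01881; 0.00493.
Sum = 2.112452; FGT(3.0) = 2.112452 / 11 = 0.192.

0.192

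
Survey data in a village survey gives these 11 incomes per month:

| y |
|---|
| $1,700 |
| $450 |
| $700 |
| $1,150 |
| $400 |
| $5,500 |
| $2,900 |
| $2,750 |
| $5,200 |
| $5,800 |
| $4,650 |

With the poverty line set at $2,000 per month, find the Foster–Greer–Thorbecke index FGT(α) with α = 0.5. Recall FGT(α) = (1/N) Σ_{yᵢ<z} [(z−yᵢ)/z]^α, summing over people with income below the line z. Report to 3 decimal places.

Poor units: $400, $450, $700, $1,150, $1,700 (q = 5 of N = 11).
Gap ratios (z−y)/z: (2000−400)/2000 = 0.8000; (2000−450)/2000 = 0.7750; (2000−700)/2000 = 0.6500; (2000−1150)/2000 = 0.4250; (2000−1700)/2000 = 0.1500.
Raised to α = 0.5: 0.89443; 0.88034; 0.80623; 0.65192; 0.38730.
Sum = 3.620212; FGT(0.5) = 3.620212 / 11 = 0.329.

0.329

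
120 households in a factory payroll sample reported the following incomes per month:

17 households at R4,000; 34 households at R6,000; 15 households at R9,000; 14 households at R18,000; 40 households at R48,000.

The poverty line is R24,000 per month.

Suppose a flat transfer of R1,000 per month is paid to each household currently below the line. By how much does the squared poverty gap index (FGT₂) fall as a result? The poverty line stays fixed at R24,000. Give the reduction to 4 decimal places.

0.0353

Before: below the line — 17×R4,000, 34×R6,000, 15×R9,000, 14×R18,000; squared poverty gap index (FGT₂) = 0.313874.
After the R1,000 transfer: below the line — 17×R5,000, 34×R7,000, 15×R10,000, 14×R19,000; squared poverty gap index (FGT₂) = 0.278545.
Reduction = 0.313874 − 0.278545 = 0.0353.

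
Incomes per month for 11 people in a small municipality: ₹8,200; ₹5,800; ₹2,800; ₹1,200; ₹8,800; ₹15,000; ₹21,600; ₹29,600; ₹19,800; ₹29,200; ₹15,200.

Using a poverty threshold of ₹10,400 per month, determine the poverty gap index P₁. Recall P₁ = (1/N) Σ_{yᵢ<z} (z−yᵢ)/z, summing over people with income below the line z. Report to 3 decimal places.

Below the line: ₹1,200, ₹2,800, ₹5,800, ₹8,200, ₹8,800 (q = 5 of N = 11).
Gap ratios (z−y)/z: (10400−1200)/10400 = 0.8846; (10400−2800)/10400 = 0.7308; (10400−5800)/10400 = 0.4423; (10400−8200)/10400 = 0.2115; (10400−8800)/10400 = 0.1538.
Σ = 2.423077. Dividing by the full population N = 11 gives P₁ = 0.220.

0.220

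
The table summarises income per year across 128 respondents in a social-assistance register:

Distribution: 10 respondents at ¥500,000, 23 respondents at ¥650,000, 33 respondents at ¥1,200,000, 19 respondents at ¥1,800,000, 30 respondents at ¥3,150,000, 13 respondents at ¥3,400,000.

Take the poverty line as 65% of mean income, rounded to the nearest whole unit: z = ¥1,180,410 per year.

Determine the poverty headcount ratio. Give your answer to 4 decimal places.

33 of the 128 respondents have income below ¥1,180,410.
H = 33/128 = 0.2578.

0.2578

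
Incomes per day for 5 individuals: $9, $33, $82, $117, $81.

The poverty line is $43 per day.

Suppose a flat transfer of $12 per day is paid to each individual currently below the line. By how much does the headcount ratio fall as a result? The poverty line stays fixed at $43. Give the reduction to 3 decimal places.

Before: below the line — $9, $33; headcount ratio = 0.40000.
After the $12 transfer: below the line — $21; headcount ratio = 0.20000.
Reduction = 0.40000 − 0.20000 = 0.200.

0.200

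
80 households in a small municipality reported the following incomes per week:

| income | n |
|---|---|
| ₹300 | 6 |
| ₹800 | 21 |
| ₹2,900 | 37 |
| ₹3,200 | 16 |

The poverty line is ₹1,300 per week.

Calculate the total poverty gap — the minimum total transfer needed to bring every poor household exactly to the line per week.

₹16,500

Below z: 6×₹300, 21×₹800 (q = 27 of N = 80).
Individual gaps: 6×(1300−300) = 6000; 21×(1300−800) = 10500.
Aggregate gap = ₹16,500.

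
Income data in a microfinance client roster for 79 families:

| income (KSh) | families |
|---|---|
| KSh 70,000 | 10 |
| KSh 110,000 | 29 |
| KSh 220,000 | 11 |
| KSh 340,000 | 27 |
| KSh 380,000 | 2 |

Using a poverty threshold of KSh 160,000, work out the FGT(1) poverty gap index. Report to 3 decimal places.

Below z: 10×KSh 70,000, 29×KSh 110,000 (q = 39 of N = 79).
Relative gaps: (160000−70000)/160000 = 0.5625 (×10); (160000−110000)/160000 = 0.3125 (×29).
Sum of shortfalls = 14.687500; P₁ averages over all N: 14.687500 / 79 = 0.186.

0.186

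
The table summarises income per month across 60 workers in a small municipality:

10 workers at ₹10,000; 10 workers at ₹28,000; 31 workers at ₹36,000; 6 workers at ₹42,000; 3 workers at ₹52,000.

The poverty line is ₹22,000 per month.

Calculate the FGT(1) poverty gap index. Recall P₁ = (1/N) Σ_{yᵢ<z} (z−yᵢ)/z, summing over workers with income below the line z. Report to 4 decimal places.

0.0909

Below z: 10×₹10,000 (q = 10 of N = 60).
Gap ratios (z−y)/z: (22000−10000)/22000 = 0.5455 (×10).
Sum of shortfalls = 5.454545; P₁ averages over all N: 5.454545 / 60 = 0.0909.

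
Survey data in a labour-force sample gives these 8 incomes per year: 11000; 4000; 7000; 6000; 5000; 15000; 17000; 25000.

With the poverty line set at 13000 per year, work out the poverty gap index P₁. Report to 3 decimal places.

0.308

Below the line: 4000, 5000, 6000, 7000, 11000 (q = 5 of N = 8).
Shortfall ratios: (13000−4000)/13000 = 0.6923; (13000−5000)/13000 = 0.6154; (13000−6000)/13000 = 0.5385; (13000−7000)/13000 = 0.4615; (13000−11000)/13000 = 0.1538.
Σ = 2.461538. Dividing by the full population N = 8 gives P₁ = 0.308.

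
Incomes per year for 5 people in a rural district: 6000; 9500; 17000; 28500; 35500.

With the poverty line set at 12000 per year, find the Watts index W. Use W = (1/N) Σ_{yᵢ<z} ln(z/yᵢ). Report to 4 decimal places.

Below z: 6000, 9500 (q = 2 of N = 5).
Log shortfalls: ln(12000/6000) = 0.6931; ln(12000/9500) = 0.2336.
W = 0.926762 / 5 = 0.1854.

0.1854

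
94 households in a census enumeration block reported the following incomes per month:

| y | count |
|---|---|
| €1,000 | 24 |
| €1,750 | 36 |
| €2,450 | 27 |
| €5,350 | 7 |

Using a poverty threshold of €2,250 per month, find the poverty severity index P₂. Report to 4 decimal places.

Poor units: 24×€1,000, 36×€1,750 (q = 60 of N = 94).
Gap ratios (z−y)/z: (2250−1000)/2250 = 0.5556 (×24); (2250−1750)/2250 = 0.2222 (×36).
Squared: 0.3086 (×24); 0.0494 (×36).
Sum = 9.185185; P₂ = 9.185185 / 94 = 0.0977.

0.0977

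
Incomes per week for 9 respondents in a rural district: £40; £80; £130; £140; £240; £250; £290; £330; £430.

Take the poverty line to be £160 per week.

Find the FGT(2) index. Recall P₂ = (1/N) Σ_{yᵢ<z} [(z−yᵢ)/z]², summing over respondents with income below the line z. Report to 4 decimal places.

0.0959

Below z: £40, £80, £130, £140 (q = 4 of N = 9).
Gap ratios (z−y)/z: (160−40)/160 = 0.7500; (160−80)/160 = 0.5000; (160−130)/160 = 0.1875; (160−140)/160 = 0.1250.
Squared: 0.5625; 0.2500; 0.0352; 0.0156.
Sum = 0.863281; P₂ = 0.863281 / 9 = 0.0959.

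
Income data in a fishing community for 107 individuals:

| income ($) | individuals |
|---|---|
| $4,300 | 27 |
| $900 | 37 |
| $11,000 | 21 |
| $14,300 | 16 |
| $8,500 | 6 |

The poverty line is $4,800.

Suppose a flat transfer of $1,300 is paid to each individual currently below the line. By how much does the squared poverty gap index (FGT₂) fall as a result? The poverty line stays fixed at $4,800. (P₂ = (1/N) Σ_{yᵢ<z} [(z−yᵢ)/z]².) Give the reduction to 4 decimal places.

Before: below the line — 37×$900, 27×$4,300; squared poverty gap index (FGT₂) = 0.231016.
After the $1,300 transfer: below the line — 37×$2,200; squared poverty gap index (FGT₂) = 0.101457.
Reduction = 0.231016 − 0.101457 = 0.1296.

0.1296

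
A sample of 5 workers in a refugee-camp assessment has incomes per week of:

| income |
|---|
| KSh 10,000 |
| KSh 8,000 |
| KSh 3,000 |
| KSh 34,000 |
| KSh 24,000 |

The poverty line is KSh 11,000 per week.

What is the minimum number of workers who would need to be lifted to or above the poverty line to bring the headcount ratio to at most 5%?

3 of the 5 workers are poor, so H = 3/5 = 0.600.
A headcount ratio of at most 5% allows at most ⌊0.05 × 5⌋ = 0 poor workers.
So at least 3 − 0 = 3 must be lifted.

3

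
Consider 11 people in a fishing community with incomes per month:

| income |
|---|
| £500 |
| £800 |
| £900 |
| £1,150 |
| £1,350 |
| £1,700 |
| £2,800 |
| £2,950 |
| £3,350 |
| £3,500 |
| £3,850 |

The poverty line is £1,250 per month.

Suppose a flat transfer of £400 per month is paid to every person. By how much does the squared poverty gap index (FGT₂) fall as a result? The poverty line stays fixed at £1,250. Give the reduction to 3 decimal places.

Before: below the line — £500, £800, £900, £1,150; squared poverty gap index (FGT₂) = 0.05222.
After the £400 transfer: below the line — £900, £1,200; squared poverty gap index (FGT₂) = 0.00727.
Reduction = 0.05222 − 0.00727 = 0.045.

0.045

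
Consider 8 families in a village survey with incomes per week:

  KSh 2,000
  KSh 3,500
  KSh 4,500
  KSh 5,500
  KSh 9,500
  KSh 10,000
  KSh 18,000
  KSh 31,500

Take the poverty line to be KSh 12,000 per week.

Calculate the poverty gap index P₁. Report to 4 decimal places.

Below the line: KSh 2,000, KSh 3,500, KSh 4,500, KSh 5,500, KSh 9,500, KSh 10,000 (q = 6 of N = 8).
Relative gaps: (12000−2000)/12000 = 0.8333; (12000−3500)/12000 = 0.7083; (12000−4500)/12000 = 0.6250; (12000−5500)/12000 = 0.5417; (12000−9500)/12000 = 0.2083; (12000−10000)/12000 = 0.1667.
Σ = 3.083333. Dividing by the full population N = 8 gives P₁ = 0.3854.

0.3854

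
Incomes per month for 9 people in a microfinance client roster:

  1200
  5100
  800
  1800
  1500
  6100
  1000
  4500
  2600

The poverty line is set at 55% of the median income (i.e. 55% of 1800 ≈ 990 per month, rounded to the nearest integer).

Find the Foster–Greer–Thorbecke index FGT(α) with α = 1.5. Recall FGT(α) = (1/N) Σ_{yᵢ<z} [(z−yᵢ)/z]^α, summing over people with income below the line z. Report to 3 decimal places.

0.009

Poor units: 800 (q = 1 of N = 9).
Shortfall ratios: (990−800)/990 = 0.1919.
Raised to α = 1.5: 0.08408.
Sum = 0.084077; FGT(1.5) = 0.084077 / 9 = 0.009.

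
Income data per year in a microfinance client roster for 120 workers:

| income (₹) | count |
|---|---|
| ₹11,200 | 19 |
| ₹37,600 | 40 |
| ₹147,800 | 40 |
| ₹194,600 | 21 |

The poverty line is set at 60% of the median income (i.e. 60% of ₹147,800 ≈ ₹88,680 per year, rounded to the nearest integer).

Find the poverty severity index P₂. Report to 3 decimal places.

Below the line: 19×₹11,200, 40×₹37,600 (q = 59 of N = 120).
Relative gaps: (88680−11200)/88680 = 0.8737 (×19); (88680−37600)/88680 = 0.5760 (×40).
Squared: 0.7634 (×19); 0.3318 (×40).
Sum = 27.774995; P₂ = 27.774995 / 120 = 0.231.

0.231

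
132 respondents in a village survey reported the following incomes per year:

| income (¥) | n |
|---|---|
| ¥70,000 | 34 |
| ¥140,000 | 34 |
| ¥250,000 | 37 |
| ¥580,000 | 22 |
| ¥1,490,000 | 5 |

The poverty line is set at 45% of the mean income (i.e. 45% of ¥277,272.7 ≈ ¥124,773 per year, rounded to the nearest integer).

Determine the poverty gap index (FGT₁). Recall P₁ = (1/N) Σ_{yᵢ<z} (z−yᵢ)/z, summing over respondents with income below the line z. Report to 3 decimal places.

Poor units: 34×¥70,000 (q = 34 of N = 132).
Gap ratios (z−y)/z: (124773−70000)/124773 = 0.4390 (×34).
Σ = 14.925360. Dividing by the full population N = 132 gives P₁ = 0.113.

0.113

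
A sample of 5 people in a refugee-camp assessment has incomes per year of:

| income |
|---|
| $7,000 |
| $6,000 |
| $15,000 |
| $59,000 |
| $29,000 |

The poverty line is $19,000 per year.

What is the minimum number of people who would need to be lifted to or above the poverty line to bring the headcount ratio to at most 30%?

3 of the 5 people are poor, so H = 3/5 = 0.600.
A headcount ratio of at most 30% allows at most ⌊0.30 × 5⌋ = 1 poor people.
So at least 3 − 1 = 2 must be lifted.

2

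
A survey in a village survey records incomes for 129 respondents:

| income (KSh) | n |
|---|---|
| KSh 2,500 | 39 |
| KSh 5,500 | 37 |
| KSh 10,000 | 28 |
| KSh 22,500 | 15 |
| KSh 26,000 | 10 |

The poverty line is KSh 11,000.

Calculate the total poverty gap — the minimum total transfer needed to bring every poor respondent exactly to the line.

KSh 563,000

Poor units: 39×KSh 2,500, 37×KSh 5,500, 28×KSh 10,000 (q = 104 of N = 129).
Individual gaps: 39×(11000−2500) = 331500; 37×(11000−5500) = 203500; 28×(11000−10000) = 28000.
Aggregate gap = KSh 563,000.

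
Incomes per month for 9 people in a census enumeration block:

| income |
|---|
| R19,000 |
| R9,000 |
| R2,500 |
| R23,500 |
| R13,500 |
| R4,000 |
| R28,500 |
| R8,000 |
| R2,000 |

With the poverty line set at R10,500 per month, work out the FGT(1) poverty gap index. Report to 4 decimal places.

0.2857

Below z: R2,000, R2,500, R4,000, R8,000, R9,000 (q = 5 of N = 9).
Gap ratios (z−y)/z: (10500−2000)/10500 = 0.8095; (10500−2500)/10500 = 0.7619; (10500−4000)/10500 = 0.6190; (10500−8000)/10500 = 0.2381; (10500−9000)/10500 = 0.1429.
Sum of shortfalls = 2.571429; P₁ averages over all N: 2.571429 / 9 = 0.2857.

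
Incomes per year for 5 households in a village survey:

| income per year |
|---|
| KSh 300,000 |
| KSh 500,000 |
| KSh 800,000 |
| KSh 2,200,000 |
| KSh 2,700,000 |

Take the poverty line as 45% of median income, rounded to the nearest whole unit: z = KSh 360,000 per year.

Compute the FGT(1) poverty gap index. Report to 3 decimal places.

Poor units: KSh 300,000 (q = 1 of N = 5).
Normalized shortfalls: (360000−300000)/360000 = 0.1667.
Σ = 0.166667. Dividing by the full population N = 5 gives P₁ = 0.033.

0.033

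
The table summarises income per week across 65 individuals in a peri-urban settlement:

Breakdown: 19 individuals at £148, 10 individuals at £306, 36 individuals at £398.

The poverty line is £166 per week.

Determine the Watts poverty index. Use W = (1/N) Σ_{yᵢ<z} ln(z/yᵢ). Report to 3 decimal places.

0.034

Poor units: 19×£148 (q = 19 of N = 65).
Log gaps: ln(166/148) = 0.1148 (×19).
W = 2.180735 / 65 = 0.034.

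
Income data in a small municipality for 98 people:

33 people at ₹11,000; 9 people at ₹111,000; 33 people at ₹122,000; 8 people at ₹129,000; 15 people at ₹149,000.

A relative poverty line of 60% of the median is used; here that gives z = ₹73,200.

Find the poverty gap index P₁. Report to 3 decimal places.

0.286

Below the line: 33×₹11,000 (q = 33 of N = 98).
Shortfall ratios: (73200−11000)/73200 = 0.8497 (×33).
Σ = 28.040984. Dividing by the full population N = 98 gives P₁ = 0.286.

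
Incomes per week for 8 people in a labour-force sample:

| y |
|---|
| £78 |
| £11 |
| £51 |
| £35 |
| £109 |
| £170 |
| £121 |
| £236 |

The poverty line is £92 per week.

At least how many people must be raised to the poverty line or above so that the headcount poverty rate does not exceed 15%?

4 of the 8 people are poor, so H = 4/8 = 0.500.
A headcount ratio of at most 15% allows at most ⌊0.15 × 8⌋ = 1 poor people.
So at least 4 − 1 = 3 must be lifted.

3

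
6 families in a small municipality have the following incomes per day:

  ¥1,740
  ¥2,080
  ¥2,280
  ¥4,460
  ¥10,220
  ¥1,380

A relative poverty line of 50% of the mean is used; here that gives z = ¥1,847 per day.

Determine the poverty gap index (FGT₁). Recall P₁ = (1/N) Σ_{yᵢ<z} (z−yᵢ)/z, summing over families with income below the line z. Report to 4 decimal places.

Below the line: ¥1,380, ¥1,740 (q = 2 of N = 6).
Relative gaps: (1847−1380)/1847 = 0.2528; (1847−1740)/1847 = 0.0579.
Σ = 0.310774. Dividing by the full population N = 6 gives P₁ = 0.0518.

0.0518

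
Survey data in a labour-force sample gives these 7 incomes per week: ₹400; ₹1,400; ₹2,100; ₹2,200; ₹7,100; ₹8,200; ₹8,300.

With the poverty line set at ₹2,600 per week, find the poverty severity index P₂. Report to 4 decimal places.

0.1414

Below the line: ₹400, ₹1,400, ₹2,100, ₹2,200 (q = 4 of N = 7).
Normalized shortfalls: (2600−400)/2600 = 0.8462; (2600−1400)/2600 = 0.4615; (2600−2100)/2600 = 0.1923; (2600−2200)/2600 = 0.1538.
Squared: 0.7160; 0.2130; 0.0370; 0.0237.
Sum = 0.989645; P₂ = 0.989645 / 7 = 0.1414.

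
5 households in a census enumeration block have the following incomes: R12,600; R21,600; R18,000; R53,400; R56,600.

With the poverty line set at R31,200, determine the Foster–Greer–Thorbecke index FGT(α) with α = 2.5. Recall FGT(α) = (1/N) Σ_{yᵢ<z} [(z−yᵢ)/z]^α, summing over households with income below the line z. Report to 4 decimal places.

0.0887

Below z: R12,600, R18,000, R21,600 (q = 3 of N = 5).
Normalized shortfalls: (31200−12600)/31200 = 0.5962; (31200−18000)/31200 = 0.4231; (31200−21600)/31200 = 0.3077.
Raised to α = 2.5: 0.27441; 0.11643; 0.05252.
Sum = 0.443349; FGT(2.5) = 0.443349 / 5 = 0.0887.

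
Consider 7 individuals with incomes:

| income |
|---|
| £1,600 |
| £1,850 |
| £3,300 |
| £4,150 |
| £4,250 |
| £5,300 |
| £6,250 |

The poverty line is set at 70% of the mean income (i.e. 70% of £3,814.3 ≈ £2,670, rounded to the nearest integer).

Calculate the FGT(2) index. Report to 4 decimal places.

0.0364

Poor units: £1,600, £1,850 (q = 2 of N = 7).
Relative gaps: (2670−1600)/2670 = 0.4007; (2670−1850)/2670 = 0.3071.
Squared: 0.1606; 0.0943.
Sum = 0.254920; P₂ = 0.254920 / 7 = 0.0364.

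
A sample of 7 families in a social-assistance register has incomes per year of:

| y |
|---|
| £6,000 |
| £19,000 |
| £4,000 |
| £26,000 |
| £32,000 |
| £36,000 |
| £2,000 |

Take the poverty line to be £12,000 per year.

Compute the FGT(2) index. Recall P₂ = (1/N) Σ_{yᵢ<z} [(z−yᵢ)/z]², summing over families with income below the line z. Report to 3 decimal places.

Below z: £2,000, £4,000, £6,000 (q = 3 of N = 7).
Gap ratios (z−y)/z: (12000−2000)/12000 = 0.8333; (12000−4000)/12000 = 0.6667; (12000−6000)/12000 = 0.5000.
Squared: 0.6944; 0.4444; 0.2500.
Sum = 1.388889; P₂ = 1.388889 / 7 = 0.198.

0.198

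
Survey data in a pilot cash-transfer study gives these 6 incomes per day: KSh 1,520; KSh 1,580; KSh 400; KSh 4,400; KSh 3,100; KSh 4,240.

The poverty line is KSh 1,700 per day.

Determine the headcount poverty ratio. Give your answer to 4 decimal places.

0.5000

3 of the 6 people have income below KSh 1,700.
H = 3/6 = 0.5000.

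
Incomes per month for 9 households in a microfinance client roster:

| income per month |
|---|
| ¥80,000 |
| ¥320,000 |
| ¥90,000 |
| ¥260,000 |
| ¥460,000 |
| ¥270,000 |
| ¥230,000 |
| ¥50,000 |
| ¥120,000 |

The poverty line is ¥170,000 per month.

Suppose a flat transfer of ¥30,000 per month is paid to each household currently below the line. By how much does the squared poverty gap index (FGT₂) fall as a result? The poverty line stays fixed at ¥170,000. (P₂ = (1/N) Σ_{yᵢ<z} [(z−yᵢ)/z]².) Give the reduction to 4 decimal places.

0.0646

Before: below the line — ¥50,000, ¥80,000, ¥90,000, ¥120,000; squared poverty gap index (FGT₂) = 0.120723.
After the ¥30,000 transfer: below the line — ¥80,000, ¥110,000, ¥120,000, ¥150,000; squared poverty gap index (FGT₂) = 0.056132.
Reduction = 0.120723 − 0.056132 = 0.0646.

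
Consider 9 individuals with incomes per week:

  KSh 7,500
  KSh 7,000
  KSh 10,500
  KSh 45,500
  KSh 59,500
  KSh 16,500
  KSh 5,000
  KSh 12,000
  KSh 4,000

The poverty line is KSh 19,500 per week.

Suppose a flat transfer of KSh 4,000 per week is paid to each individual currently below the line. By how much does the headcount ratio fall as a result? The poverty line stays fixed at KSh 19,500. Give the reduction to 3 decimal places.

Before: below the line — KSh 4,000, KSh 5,000, KSh 7,000, KSh 7,500, KSh 10,500, KSh 12,000, KSh 16,500; headcount ratio = 0.77778.
After the KSh 4,000 transfer: below the line — KSh 8,000, KSh 9,000, KSh 11,000, KSh 11,500, KSh 14,500, KSh 16,000; headcount ratio = 0.66667.
Reduction = 0.77778 − 0.66667 = 0.111.

0.111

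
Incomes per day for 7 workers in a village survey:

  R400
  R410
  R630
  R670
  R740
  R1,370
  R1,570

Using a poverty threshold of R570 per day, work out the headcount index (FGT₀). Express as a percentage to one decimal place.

2 of the 7 workers have income below R570.
H = 2/7 = 28.6%.

28.6%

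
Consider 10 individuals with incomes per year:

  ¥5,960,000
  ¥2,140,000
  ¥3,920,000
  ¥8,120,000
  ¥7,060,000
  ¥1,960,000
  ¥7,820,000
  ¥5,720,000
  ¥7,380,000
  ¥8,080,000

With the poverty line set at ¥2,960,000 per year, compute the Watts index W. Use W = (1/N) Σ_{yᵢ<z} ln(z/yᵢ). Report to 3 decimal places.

Below z: ¥1,960,000, ¥2,140,000 (q = 2 of N = 10).
Log gaps: ln(2960000/1960000) = 0.4122; ln(2960000/2140000) = 0.3244.
W = 0.736628 / 10 = 0.074.

0.074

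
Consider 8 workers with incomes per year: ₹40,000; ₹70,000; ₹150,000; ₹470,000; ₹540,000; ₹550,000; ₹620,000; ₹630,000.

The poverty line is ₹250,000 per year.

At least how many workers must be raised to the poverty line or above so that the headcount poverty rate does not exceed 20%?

2

Currently q = 3 of N = 8 are below the line (H = 0.375).
A headcount ratio of at most 20% allows at most ⌊0.20 × 8⌋ = 1 poor workers.
So at least 3 − 1 = 2 must be lifted.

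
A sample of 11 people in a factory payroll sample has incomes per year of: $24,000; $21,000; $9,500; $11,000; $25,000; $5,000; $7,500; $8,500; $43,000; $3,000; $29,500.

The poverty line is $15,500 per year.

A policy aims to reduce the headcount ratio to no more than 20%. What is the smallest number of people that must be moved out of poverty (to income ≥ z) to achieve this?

6 of the 11 people are poor, so H = 6/11 = 0.545.
A headcount ratio of at most 20% allows at most ⌊0.20 × 11⌋ = 2 poor people.
So at least 6 − 2 = 4 must be lifted.

4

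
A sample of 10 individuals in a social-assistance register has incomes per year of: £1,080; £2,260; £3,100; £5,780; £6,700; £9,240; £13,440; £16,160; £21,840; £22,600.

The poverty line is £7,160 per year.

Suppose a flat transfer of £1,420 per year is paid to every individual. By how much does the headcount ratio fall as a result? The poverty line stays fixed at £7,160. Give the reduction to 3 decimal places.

Before: below the line — £1,080, £2,260, £3,100, £5,780, £6,700; headcount ratio = 0.50000.
After the £1,420 transfer: below the line — £2,500, £3,680, £4,520; headcount ratio = 0.30000.
Reduction = 0.50000 − 0.30000 = 0.200.

0.200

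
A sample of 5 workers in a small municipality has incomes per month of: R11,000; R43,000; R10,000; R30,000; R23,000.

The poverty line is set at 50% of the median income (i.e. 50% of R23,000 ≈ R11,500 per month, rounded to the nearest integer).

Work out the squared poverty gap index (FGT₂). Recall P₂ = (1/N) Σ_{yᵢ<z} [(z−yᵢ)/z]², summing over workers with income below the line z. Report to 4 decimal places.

Poor units: R10,000, R11,000 (q = 2 of N = 5).
Normalized shortfalls: (11500−10000)/11500 = 0.1304; (11500−11000)/11500 = 0.0435.
Squared: 0.0170; 0.0019.
Sum = 0.018904; P₂ = 0.018904 / 5 = 0.0038.

0.0038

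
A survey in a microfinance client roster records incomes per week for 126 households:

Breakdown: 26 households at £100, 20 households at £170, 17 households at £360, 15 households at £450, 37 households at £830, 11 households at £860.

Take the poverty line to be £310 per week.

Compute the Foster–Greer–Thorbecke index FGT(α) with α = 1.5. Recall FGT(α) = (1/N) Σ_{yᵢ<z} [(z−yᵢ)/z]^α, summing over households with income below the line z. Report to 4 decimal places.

Below the line: 26×£100, 20×£170 (q = 46 of N = 126).
Normalized shortfalls: (310−100)/310 = 0.6774 (×26); (310−170)/310 = 0.4516 (×20).
Raised to α = 1.5: 0.55755 (×26); 0.30349 (×20).
Sum = 20.566258; FGT(1.5) = 20.566258 / 126 = 0.1632.

0.1632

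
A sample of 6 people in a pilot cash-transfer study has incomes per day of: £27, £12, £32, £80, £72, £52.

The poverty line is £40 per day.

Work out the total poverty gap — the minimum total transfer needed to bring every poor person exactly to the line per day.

Incomes under z: £12, £27, £32 (q = 3 of N = 6).
Individual gaps: 40−12 = 28; 40−27 = 13; 40−32 = 8.
Aggregate gap = £49.

£49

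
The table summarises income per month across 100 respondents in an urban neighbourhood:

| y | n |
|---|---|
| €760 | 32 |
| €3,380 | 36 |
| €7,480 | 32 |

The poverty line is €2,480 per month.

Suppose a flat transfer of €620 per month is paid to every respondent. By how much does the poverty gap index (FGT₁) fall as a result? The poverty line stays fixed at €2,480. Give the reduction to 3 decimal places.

0.080

Before: below the line — 32×€760; poverty gap index (FGT₁) = 0.22194.
After the €620 transfer: below the line — 32×€1,380; poverty gap index (FGT₁) = 0.14194.
Reduction = 0.22194 − 0.14194 = 0.080.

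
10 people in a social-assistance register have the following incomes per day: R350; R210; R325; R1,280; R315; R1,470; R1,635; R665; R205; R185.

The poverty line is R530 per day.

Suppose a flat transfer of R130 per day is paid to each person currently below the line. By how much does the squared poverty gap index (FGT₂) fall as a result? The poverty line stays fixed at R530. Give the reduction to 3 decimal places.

0.111

Before: below the line — R185, R205, R210, R315, R325, R350; squared poverty gap index (FGT₂) = 0.15938.
After the R130 transfer: below the line — R315, R335, R340, R445, R455, R480; squared poverty gap index (FGT₂) = 0.04831.
Reduction = 0.15938 − 0.04831 = 0.111.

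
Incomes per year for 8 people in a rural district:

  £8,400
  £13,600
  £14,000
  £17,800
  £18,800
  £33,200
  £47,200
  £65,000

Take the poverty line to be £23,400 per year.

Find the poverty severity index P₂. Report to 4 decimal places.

Poor units: £8,400, £13,600, £14,000, £17,800, £18,800 (q = 5 of N = 8).
Shortfall ratios: (23400−8400)/23400 = 0.6410; (23400−13600)/23400 = 0.4188; (23400−14000)/23400 = 0.4017; (23400−17800)/23400 = 0.2393; (23400−18800)/23400 = 0.1966.
Squared: 0.4109; 0.1754; 0.1614; 0.0573; 0.0386.
Sum = 0.843597; P₂ = 0.843597 / 8 = 0.1054.

0.1054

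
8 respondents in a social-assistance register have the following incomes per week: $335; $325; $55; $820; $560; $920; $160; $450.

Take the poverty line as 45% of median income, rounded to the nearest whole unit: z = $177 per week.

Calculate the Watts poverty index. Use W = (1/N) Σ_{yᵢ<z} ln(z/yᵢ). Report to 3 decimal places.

Below the line: $55, $160 (q = 2 of N = 8).
Log shortfalls: ln(177/55) = 1.1688; ln(177/160) = 0.1010.
W = 1.269792 / 8 = 0.159.

0.159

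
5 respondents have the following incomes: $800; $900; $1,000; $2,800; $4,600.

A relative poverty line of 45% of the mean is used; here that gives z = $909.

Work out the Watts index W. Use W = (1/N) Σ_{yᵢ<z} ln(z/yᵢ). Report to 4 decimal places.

0.0275

Below the line: $800, $900 (q = 2 of N = 5).
Log shortfalls: ln(909/800) = 0.1277; ln(909/900) = 0.0100.
W = 0.137684 / 5 = 0.0275.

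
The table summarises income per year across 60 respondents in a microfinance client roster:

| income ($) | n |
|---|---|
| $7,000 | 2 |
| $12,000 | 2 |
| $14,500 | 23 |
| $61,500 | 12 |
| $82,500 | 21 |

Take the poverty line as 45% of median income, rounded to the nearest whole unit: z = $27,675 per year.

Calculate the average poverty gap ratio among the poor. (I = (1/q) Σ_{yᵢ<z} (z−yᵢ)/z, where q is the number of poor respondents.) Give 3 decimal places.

0.503

Below the line: 2×$7,000, 2×$12,000, 23×$14,500 (q = 27 of N = 60).
Relative gaps: 0.7471 (×2), 0.5664 (×2), 0.4761 (×23); sum = 13.576332.
I averages over the q = 27 poor units only: 13.576332 / 27 = 0.503.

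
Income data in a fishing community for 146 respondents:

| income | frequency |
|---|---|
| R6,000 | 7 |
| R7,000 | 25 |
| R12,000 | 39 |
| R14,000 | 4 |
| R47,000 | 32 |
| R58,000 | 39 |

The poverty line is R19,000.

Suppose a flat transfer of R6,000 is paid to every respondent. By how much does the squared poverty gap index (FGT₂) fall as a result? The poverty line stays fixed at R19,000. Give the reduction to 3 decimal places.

0.105

Before: below the line — 7×R6,000, 25×R7,000, 39×R12,000, 4×R14,000; squared poverty gap index (FGT₂) = 0.12890.
After the R6,000 transfer: below the line — 7×R12,000, 25×R13,000, 39×R18,000; squared poverty gap index (FGT₂) = 0.02432.
Reduction = 0.12890 − 0.02432 = 0.105.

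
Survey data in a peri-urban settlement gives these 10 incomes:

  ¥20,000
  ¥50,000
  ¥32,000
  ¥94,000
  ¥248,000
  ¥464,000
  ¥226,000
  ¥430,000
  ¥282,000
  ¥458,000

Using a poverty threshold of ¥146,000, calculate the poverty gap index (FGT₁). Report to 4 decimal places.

0.2658

Incomes under z: ¥20,000, ¥32,000, ¥50,000, ¥94,000 (q = 4 of N = 10).
Normalized shortfalls: (146000−20000)/146000 = 0.8630; (146000−32000)/146000 = 0.7808; (146000−50000)/146000 = 0.6575; (146000−94000)/146000 = 0.3562.
Σ = 2.657534. Dividing by the full population N = 10 gives P₁ = 0.2658.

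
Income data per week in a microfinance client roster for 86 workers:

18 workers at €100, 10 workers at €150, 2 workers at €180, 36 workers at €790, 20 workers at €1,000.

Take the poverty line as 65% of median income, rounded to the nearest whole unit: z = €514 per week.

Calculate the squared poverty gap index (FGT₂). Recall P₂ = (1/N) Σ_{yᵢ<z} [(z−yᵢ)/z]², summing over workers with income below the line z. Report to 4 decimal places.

0.2039

Poor units: 18×€100, 10×€150, 2×€180 (q = 30 of N = 86).
Shortfall ratios: (514−100)/514 = 0.8054 (×18); (514−150)/514 = 0.7082 (×10); (514−180)/514 = 0.6498 (×2).
Squared: 0.6487 (×18); 0.5015 (×10); 0.4222 (×2).
Sum = 17.536980; P₂ = 17.536980 / 86 = 0.2039.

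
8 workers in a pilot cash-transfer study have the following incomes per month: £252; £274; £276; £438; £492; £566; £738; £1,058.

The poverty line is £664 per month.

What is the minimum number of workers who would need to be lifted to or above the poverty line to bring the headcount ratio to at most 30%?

Currently q = 6 of N = 8 are below the line (H = 0.750).
A headcount ratio of at most 30% allows at most ⌊0.30 × 8⌋ = 2 poor workers.
So at least 6 − 2 = 4 must be lifted.

4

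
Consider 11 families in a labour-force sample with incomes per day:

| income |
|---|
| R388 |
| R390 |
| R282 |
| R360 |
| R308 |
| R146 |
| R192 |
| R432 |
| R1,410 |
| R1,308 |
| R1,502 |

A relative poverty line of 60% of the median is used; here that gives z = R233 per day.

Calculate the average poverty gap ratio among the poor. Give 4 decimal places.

Poor units: R146, R192 (q = 2 of N = 11).
Relative gaps: 0.3734, 0.1760; sum = 0.549356.
The income-gap ratio divides by q (the poor only): 0.549356 / 2 = 0.2747.

0.2747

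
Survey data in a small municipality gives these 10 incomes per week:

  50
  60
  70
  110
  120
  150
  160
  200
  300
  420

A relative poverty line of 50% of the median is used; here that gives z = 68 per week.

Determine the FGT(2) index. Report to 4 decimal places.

Incomes under z: 50, 60 (q = 2 of N = 10).
Relative gaps: (68−50)/68 = 0.2647; (68−60)/68 = 0.1176.
Squared: 0.0701; 0.0138.
Sum = 0.083910; P₂ = 0.083910 / 10 = 0.0084.

0.0084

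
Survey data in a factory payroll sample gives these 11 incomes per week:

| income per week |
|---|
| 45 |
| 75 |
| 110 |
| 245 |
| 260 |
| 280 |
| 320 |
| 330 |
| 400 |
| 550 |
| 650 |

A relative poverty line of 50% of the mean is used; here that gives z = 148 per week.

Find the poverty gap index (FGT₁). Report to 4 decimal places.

Below z: 45, 75, 110 (q = 3 of N = 11).
Shortfall ratios: (148−45)/148 = 0.6959; (148−75)/148 = 0.4932; (148−110)/148 = 0.2568.
Sum of shortfalls = 1.445946; P₁ averages over all N: 1.445946 / 11 = 0.1314.

0.1314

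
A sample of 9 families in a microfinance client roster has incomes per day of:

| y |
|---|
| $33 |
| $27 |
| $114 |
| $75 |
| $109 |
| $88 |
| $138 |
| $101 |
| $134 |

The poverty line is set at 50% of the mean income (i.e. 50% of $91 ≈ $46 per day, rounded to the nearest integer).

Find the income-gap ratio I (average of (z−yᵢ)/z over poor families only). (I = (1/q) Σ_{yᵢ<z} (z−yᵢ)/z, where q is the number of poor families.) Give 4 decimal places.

0.3478

Poor units: $27, $33 (q = 2 of N = 9).
Shortfall ratios (z−y)/z: 0.4130, 0.2826; sum = 0.695652.
I averages over the q = 2 poor units only: 0.695652 / 2 = 0.3478.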